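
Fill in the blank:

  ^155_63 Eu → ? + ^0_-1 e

Gd-155

Conserve mass number: 155 = A + 0, so A = 155.
Conserve atomic number: 63 = Z − 1, so Z = 64.
Z = 64 is gadolinium, so the species is ^155_64 Gd.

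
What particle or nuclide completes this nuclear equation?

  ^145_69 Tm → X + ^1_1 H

Conserve mass number: 145 = A + 1, so A = 144.
Conserve atomic number: 69 = Z + 1, so Z = 68.
Z = 68 is erbium, so the species is ^144_68 Er.

Er-144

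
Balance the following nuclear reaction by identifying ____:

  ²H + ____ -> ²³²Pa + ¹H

Conserve mass number: 2 + A = 232 + 1, so A = 231.
Conserve atomic number: 1 + Z = 91 + 1, so Z = 91.
Z = 91 is protactinium, so the species is ²³¹Pa.

Pa-231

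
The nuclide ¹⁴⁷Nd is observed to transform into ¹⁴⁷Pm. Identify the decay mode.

ΔA = 147 − 147 = 0; ΔZ = 61 − 60 = +1.
A is unchanged and Z rises by 1 — a neutron has become a proton (β⁻ decay).

beta-minus decay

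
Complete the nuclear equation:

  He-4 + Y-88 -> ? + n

Nb-91

Conserve mass number: 4 + 88 = A + 1, so A = 91.
Conserve atomic number: 2 + 39 = Z + 0, so Z = 41.
Z = 41 is niobium, so the species is Nb-91.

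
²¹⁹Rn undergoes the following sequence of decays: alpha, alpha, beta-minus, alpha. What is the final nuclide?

Tl-207

Start: (A, Z) = (219, 86).
After α: (215, 84).
After α: (211, 82).
After β⁻: (211, 83).
After α: (207, 81).
Z = 81 is thallium.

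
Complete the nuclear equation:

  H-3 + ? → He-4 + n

deuteron

Conserve mass number: 3 + A = 4 + 1, so A = 2.
Conserve atomic number: 1 + Z = 2 + 0, so Z = 1.
A = 2 and Z = 1 is H-2 — a deuteron.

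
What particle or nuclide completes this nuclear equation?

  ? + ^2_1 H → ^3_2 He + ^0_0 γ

proton

Conserve mass number: A + 2 = 3 + 0, so A = 1.
Conserve atomic number: Z + 1 = 2 + 0, so Z = 1.
A = 1 and Z = 1 is ^1_1 H — a proton.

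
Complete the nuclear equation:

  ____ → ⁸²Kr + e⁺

Rb-82

Conserve mass number: A = 82 + 0, so A = 82.
Conserve atomic number: Z = 36 + 1, so Z = 37.
Z = 37 is rubidium, so the species is ⁸²Rb.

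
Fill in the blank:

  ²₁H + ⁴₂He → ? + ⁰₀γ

Conserve mass number: 2 + 4 = A + 0, so A = 6.
Conserve atomic number: 1 + 2 = Z + 0, so Z = 3.
Z = 3 is lithium, so the species is ⁶₃Li.

Li-6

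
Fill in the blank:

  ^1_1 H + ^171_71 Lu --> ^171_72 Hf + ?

neutron

Conserve mass number: 1 + 171 = 171 + A, so A = 1.
Conserve atomic number: 1 + 71 = 72 + Z, so Z = 0.
A = 1 and Z = 0 is ^1_0 n — a neutron.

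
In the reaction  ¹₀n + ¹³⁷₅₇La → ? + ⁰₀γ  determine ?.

La-138

Conserve mass number: 1 + 137 = A + 0, so A = 138.
Conserve atomic number: 0 + 57 = Z + 0, so Z = 57.
Z = 57 is lanthanum, so the species is ¹³⁸₅₇La.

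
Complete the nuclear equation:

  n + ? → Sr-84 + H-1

Y-84

Conserve mass number: 1 + A = 84 + 1, so A = 84.
Conserve atomic number: 0 + Z = 38 + 1, so Z = 39.
Z = 39 is yttrium, so the species is Y-84.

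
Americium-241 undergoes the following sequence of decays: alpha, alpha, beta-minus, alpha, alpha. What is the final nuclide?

Start: (A, Z) = (241, 95).
After α: (237, 93).
After α: (233, 91).
After β⁻: (233, 92).
After α: (229, 90).
After α: (225, 88).
Z = 88 is radium.

Ra-225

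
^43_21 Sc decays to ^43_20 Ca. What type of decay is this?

beta-plus decay or electron capture

ΔA = 43 − 43 = 0; ΔZ = 20 − 21 = -1.
A is unchanged and Z drops by 1 — a proton has become a neutron (β⁺ emission or electron capture).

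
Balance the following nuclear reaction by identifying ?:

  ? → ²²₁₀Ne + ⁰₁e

Conserve mass number: A = 22 + 0, so A = 22.
Conserve atomic number: Z = 10 + 1, so Z = 11.
Z = 11 is sodium, so the species is ²²₁₁Na.

Na-22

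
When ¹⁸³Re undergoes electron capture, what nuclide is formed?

Electron capture: mass number changes by +0, atomic number by -1.
A: 183 = 183; Z: 75 − 1 = 74.
Z = 74 is tungsten, so the daughter is ¹⁸³W.

W-183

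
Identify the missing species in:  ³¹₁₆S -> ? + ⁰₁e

Conserve mass number: 31 = A + 0, so A = 31.
Conserve atomic number: 16 = Z + 1, so Z = 15.
Z = 15 is phosphorus, so the species is ³¹₁₅P.

P-31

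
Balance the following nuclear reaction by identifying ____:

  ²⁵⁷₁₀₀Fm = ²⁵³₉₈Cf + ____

alpha particle

Conserve mass number: 257 = 253 + A, so A = 4.
Conserve atomic number: 100 = 98 + Z, so Z = 2.
A = 4 and Z = 2 is ⁴₂He — an alpha particle.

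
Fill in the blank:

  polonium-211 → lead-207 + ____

Conserve mass number: 211 = 207 + A, so A = 4.
Conserve atomic number: 84 = 82 + Z, so Z = 2.
A = 4 and Z = 2 is helium-4 — an alpha particle.

alpha particle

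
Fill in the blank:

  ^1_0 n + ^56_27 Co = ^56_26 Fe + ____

proton

Conserve mass number: 1 + 56 = 56 + A, so A = 1.
Conserve atomic number: 0 + 27 = 26 + Z, so Z = 1.
A = 1 and Z = 1 is ^1_1 H — a proton.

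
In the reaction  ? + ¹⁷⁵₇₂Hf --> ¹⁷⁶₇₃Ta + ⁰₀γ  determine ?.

proton

Conserve mass number: A + 175 = 176 + 0, so A = 1.
Conserve atomic number: Z + 72 = 73 + 0, so Z = 1.
A = 1 and Z = 1 is ¹₁H — a proton.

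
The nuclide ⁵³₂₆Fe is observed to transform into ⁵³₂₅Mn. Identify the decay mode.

beta-plus decay or electron capture

ΔA = 53 − 53 = 0; ΔZ = 25 − 26 = -1.
A is unchanged and Z drops by 1 — a proton has become a neutron (β⁺ emission or electron capture).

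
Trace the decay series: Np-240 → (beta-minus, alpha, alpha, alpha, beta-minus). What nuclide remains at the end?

Start: (A, Z) = (240, 93).
After β⁻: (240, 94).
After α: (236, 92).
After α: (232, 90).
After α: (228, 88).
After β⁻: (228, 89).
Z = 89 is actinium.

Ac-228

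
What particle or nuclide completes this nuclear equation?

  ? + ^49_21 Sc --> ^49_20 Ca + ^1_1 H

Conserve mass number: A + 49 = 49 + 1, so A = 1.
Conserve atomic number: Z + 21 = 20 + 1, so Z = 0.
A = 1 and Z = 0 is ^1_0 n — a neutron.

neutron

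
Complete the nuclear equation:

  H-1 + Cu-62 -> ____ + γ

Conserve mass number: 1 + 62 = A + 0, so A = 63.
Conserve atomic number: 1 + 29 = Z + 0, so Z = 30.
Z = 30 is zinc, so the species is Zn-63.

Zn-63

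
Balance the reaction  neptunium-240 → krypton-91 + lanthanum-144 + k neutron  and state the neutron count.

5

Conserve mass number: 240 = 91 + 144 + k, so k = 240 − 235 = 5.
Check atomic number: 93 = 36 + 57 + 0 = 93. ✓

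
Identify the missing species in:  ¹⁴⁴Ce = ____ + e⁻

Conserve mass number: 144 = A + 0, so A = 144.
Conserve atomic number: 58 = Z − 1, so Z = 59.
Z = 59 is praseodymium, so the species is ¹⁴⁴Pr.

Pr-144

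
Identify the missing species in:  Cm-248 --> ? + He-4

Pu-244

Conserve mass number: 248 = A + 4, so A = 244.
Conserve atomic number: 96 = Z + 2, so Z = 94.
Z = 94 is plutonium, so the species is Pu-244.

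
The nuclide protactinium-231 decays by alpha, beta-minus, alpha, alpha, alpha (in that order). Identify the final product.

Start: (A, Z) = (231, 91).
After α: (227, 89).
After β⁻: (227, 90).
After α: (223, 88).
After α: (219, 86).
After α: (215, 84).
Z = 84 is polonium.

Po-215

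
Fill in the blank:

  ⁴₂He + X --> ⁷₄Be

Conserve mass number: 4 + A = 7, so A = 3.
Conserve atomic number: 2 + Z = 4, so Z = 2.
Z = 2 is helium, so the species is ³₂He.

He-3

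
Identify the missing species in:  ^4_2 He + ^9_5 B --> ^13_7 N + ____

gamma ray

Conserve mass number: 4 + 9 = 13 + A, so A = 0.
Conserve atomic number: 2 + 5 = 7 + Z, so Z = 0.
A = 0 and Z = 0 is ^0_0 γ — a gamma ray.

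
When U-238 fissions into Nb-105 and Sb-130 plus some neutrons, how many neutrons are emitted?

Conserve mass number: 238 = 105 + 130 + k, so k = 238 − 235 = 3.
Check atomic number: 92 = 41 + 51 + 0 = 92. ✓

3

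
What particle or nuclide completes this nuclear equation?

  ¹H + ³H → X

He-4

Conserve mass number: 1 + 3 = A, so A = 4.
Conserve atomic number: 1 + 1 = Z, so Z = 2.
A = 4 and Z = 2 is ⁴He — an alpha particle.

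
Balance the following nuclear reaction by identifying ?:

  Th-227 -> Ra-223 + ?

Conserve mass number: 227 = 223 + A, so A = 4.
Conserve atomic number: 90 = 88 + Z, so Z = 2.
A = 4 and Z = 2 is He-4 — an alpha particle.

alpha particle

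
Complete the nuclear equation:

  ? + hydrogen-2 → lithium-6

Conserve mass number: A + 2 = 6, so A = 4.
Conserve atomic number: Z + 1 = 3, so Z = 2.
A = 4 and Z = 2 is helium-4 — an alpha particle.

alpha particle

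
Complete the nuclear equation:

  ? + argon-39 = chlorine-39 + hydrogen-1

Conserve mass number: A + 39 = 39 + 1, so A = 1.
Conserve atomic number: Z + 18 = 17 + 1, so Z = 0.
A = 1 and Z = 0 is neutron — a neutron.

neutron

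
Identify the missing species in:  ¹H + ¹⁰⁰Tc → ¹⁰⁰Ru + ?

Conserve mass number: 1 + 100 = 100 + A, so A = 1.
Conserve atomic number: 1 + 43 = 44 + Z, so Z = 0.
A = 1 and Z = 0 is ¹n — a neutron.

neutron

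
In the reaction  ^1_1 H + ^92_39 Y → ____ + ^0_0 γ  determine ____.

Conserve mass number: 1 + 92 = A + 0, so A = 93.
Conserve atomic number: 1 + 39 = Z + 0, so Z = 40.
Z = 40 is zirconium, so the species is ^93_40 Zr.

Zr-93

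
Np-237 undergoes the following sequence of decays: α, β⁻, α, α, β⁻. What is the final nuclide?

Start: (A, Z) = (237, 93).
After α: (233, 91).
After β⁻: (233, 92).
After α: (229, 90).
After α: (225, 88).
After β⁻: (225, 89).
Z = 89 is actinium.

Ac-225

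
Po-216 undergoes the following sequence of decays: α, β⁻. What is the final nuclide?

Bi-212

Start: (A, Z) = (216, 84).
After α: (212, 82).
After β⁻: (212, 83).
Z = 83 is bismuth.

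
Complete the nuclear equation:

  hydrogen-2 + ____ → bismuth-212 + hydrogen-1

Bi-211

Conserve mass number: 2 + A = 212 + 1, so A = 211.
Conserve atomic number: 1 + Z = 83 + 1, so Z = 83.
Z = 83 is bismuth, so the species is bismuth-211.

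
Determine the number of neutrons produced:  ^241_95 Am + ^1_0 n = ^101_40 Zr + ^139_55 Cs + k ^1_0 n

2

Conserve mass number: 242 = 101 + 139 + k, so k = 242 − 240 = 2.
Check atomic number: 95 = 40 + 55 + 0 = 95. ✓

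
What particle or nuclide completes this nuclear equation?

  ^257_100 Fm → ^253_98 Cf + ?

alpha particle

Conserve mass number: 257 = 253 + A, so A = 4.
Conserve atomic number: 100 = 98 + Z, so Z = 2.
A = 4 and Z = 2 is ^4_2 He — an alpha particle.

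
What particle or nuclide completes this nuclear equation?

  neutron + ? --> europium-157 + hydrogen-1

Conserve mass number: 1 + A = 157 + 1, so A = 157.
Conserve atomic number: 0 + Z = 63 + 1, so Z = 64.
Z = 64 is gadolinium, so the species is gadolinium-157.

Gd-157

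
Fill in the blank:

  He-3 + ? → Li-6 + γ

triton

Conserve mass number: 3 + A = 6 + 0, so A = 3.
Conserve atomic number: 2 + Z = 3 + 0, so Z = 1.
A = 3 and Z = 1 is H-3 — a triton.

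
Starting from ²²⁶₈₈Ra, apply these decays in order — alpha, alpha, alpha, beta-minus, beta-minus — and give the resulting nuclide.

Start: (A, Z) = (226, 88).
After α: (222, 86).
After α: (218, 84).
After α: (214, 82).
After β⁻: (214, 83).
After β⁻: (214, 84).
Z = 84 is polonium.

Po-214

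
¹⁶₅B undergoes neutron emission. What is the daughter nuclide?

B-15

Neutron emission: mass number changes by -1, atomic number by +0.
A: 16 − 1 = 15; Z: 5 = 5.
Z = 5 is boron, so the daughter is ¹⁵₅B.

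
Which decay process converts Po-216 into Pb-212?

alpha decay

ΔA = 212 − 216 = -4; ΔZ = 82 − 84 = -2.
A drops by 4 and Z drops by 2 — the signature of alpha emission.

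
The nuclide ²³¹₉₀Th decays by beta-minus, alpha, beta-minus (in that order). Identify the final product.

Start: (A, Z) = (231, 90).
After β⁻: (231, 91).
After α: (227, 89).
After β⁻: (227, 90).
Z = 90 is thorium.

Th-227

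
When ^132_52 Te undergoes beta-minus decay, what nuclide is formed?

I-132

Beta-minus decay: mass number changes by +0, atomic number by +1.
A: 132 = 132; Z: 52 + 1 = 53.
Z = 53 is iodine, so the daughter is ^132_53 I.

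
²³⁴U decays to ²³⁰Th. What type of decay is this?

ΔA = 230 − 234 = -4; ΔZ = 90 − 92 = -2.
A drops by 4 and Z drops by 2 — the signature of alpha emission.

alpha decay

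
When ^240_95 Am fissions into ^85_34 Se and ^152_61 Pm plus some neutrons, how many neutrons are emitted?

Conserve mass number: 240 = 85 + 152 + k, so k = 240 − 237 = 3.
Check atomic number: 95 = 34 + 61 + 0 = 95. ✓

3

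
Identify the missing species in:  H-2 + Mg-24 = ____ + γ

Al-26

Conserve mass number: 2 + 24 = A + 0, so A = 26.
Conserve atomic number: 1 + 12 = Z + 0, so Z = 13.
Z = 13 is aluminium, so the species is Al-26.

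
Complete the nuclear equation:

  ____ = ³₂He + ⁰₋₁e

H-3

Conserve mass number: A = 3 + 0, so A = 3.
Conserve atomic number: Z = 2 − 1, so Z = 1.
A = 3 and Z = 1 is ³₁H — a triton.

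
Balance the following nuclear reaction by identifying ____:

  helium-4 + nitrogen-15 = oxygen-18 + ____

proton

Conserve mass number: 4 + 15 = 18 + A, so A = 1.
Conserve atomic number: 2 + 7 = 8 + Z, so Z = 1.
A = 1 and Z = 1 is hydrogen-1 — a proton.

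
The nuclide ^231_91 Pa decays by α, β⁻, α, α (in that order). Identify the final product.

Start: (A, Z) = (231, 91).
After α: (227, 89).
After β⁻: (227, 90).
After α: (223, 88).
After α: (219, 86).
Z = 86 is radon.

Rn-219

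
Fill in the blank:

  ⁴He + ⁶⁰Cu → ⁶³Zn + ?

Conserve mass number: 4 + 60 = 63 + A, so A = 1.
Conserve atomic number: 2 + 29 = 30 + Z, so Z = 1.
A = 1 and Z = 1 is ¹H — a proton.

proton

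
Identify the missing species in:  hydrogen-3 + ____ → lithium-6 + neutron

alpha particle

Conserve mass number: 3 + A = 6 + 1, so A = 4.
Conserve atomic number: 1 + Z = 3 + 0, so Z = 2.
A = 4 and Z = 2 is helium-4 — an alpha particle.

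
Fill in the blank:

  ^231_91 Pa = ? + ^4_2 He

Conserve mass number: 231 = A + 4, so A = 227.
Conserve atomic number: 91 = Z + 2, so Z = 89.
Z = 89 is actinium, so the species is ^227_89 Ac.

Ac-227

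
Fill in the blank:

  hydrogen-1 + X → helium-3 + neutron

triton

Conserve mass number: 1 + A = 3 + 1, so A = 3.
Conserve atomic number: 1 + Z = 2 + 0, so Z = 1.
A = 3 and Z = 1 is hydrogen-3 — a triton.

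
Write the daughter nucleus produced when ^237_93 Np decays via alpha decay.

Alpha decay: mass number changes by -4, atomic number by -2.
A: 237 − 4 = 233; Z: 93 − 2 = 91.
Z = 91 is protactinium, so the daughter is ^233_91 Pa.

Pa-233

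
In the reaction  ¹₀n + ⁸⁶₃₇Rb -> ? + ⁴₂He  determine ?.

Conserve mass number: 1 + 86 = A + 4, so A = 83.
Conserve atomic number: 0 + 37 = Z + 2, so Z = 35.
Z = 35 is bromine, so the species is ⁸³₃₅Br.

Br-83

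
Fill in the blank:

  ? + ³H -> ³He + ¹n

proton

Conserve mass number: A + 3 = 3 + 1, so A = 1.
Conserve atomic number: Z + 1 = 2 + 0, so Z = 1.
A = 1 and Z = 1 is ¹H — a proton.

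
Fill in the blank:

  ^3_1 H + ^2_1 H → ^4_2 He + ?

neutron

Conserve mass number: 3 + 2 = 4 + A, so A = 1.
Conserve atomic number: 1 + 1 = 2 + Z, so Z = 0.
A = 1 and Z = 0 is ^1_0 n — a neutron.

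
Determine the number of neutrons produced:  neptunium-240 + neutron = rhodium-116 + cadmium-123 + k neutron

Conserve mass number: 241 = 116 + 123 + k, so k = 241 − 239 = 2.
Check atomic number: 93 = 45 + 48 + 0 = 93. ✓

2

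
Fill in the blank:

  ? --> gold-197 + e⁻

Pt-197

Conserve mass number: A = 197 + 0, so A = 197.
Conserve atomic number: Z = 79 − 1, so Z = 78.
Z = 78 is platinum, so the species is platinum-197.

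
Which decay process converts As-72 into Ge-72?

beta-plus decay or electron capture

ΔA = 72 − 72 = 0; ΔZ = 32 − 33 = -1.
A is unchanged and Z drops by 1 — a proton has become a neutron (β⁺ emission or electron capture).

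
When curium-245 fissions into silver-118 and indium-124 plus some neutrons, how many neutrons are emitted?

Conserve mass number: 245 = 118 + 124 + k, so k = 245 − 242 = 3.
Check atomic number: 96 = 47 + 49 + 0 = 96. ✓

3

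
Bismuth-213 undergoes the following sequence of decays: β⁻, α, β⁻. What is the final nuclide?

Start: (A, Z) = (213, 83).
After β⁻: (213, 84).
After α: (209, 82).
After β⁻: (209, 83).
Z = 83 is bismuth.

Bi-209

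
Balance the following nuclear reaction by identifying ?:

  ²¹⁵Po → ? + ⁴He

Conserve mass number: 215 = A + 4, so A = 211.
Conserve atomic number: 84 = Z + 2, so Z = 82.
Z = 82 is lead, so the species is ²¹¹Pb.

Pb-211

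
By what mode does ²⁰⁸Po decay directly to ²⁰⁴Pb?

ΔA = 204 − 208 = -4; ΔZ = 82 − 84 = -2.
A drops by 4 and Z drops by 2 — the signature of alpha emission.

alpha decay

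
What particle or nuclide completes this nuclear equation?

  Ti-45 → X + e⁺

Conserve mass number: 45 = A + 0, so A = 45.
Conserve atomic number: 22 = Z + 1, so Z = 21.
Z = 21 is scandium, so the species is Sc-45.

Sc-45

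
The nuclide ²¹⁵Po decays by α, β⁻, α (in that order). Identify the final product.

Start: (A, Z) = (215, 84).
After α: (211, 82).
After β⁻: (211, 83).
After α: (207, 81).
Z = 81 is thallium.

Tl-207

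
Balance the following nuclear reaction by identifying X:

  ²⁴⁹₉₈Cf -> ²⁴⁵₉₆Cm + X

alpha particle

Conserve mass number: 249 = 245 + A, so A = 4.
Conserve atomic number: 98 = 96 + Z, so Z = 2.
A = 4 and Z = 2 is ⁴₂He — an alpha particle.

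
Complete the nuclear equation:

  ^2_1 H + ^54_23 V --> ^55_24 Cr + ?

neutron

Conserve mass number: 2 + 54 = 55 + A, so A = 1.
Conserve atomic number: 1 + 23 = 24 + Z, so Z = 0.
A = 1 and Z = 0 is ^1_0 n — a neutron.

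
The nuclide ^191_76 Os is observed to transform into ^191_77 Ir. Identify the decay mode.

beta-minus decay

ΔA = 191 − 191 = 0; ΔZ = 77 − 76 = +1.
A is unchanged and Z rises by 1 — a neutron has become a proton (β⁻ decay).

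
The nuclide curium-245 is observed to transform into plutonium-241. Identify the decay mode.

alpha decay

ΔA = 241 − 245 = -4; ΔZ = 94 − 96 = -2.
A drops by 4 and Z drops by 2 — the signature of alpha emission.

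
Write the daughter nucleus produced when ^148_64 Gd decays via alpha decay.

Sm-144

Alpha decay: mass number changes by -4, atomic number by -2.
A: 148 − 4 = 144; Z: 64 − 2 = 62.
Z = 62 is samarium, so the daughter is ^144_62 Sm.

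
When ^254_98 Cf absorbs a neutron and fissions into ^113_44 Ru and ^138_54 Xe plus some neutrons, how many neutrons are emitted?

4

Conserve mass number: 255 = 113 + 138 + k, so k = 255 − 251 = 4.
Check atomic number: 98 = 44 + 54 + 0 = 98. ✓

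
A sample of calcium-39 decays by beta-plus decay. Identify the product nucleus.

Beta-plus decay: mass number changes by +0, atomic number by -1.
A: 39 = 39; Z: 20 − 1 = 19.
Z = 19 is potassium, so the daughter is potassium-39.

K-39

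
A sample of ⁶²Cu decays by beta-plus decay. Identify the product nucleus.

Ni-62

Beta-plus decay: mass number changes by +0, atomic number by -1.
A: 62 = 62; Z: 29 − 1 = 28.
Z = 28 is nickel, so the daughter is ⁶²Ni.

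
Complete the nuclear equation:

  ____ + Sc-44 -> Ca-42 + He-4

deuteron

Conserve mass number: A + 44 = 42 + 4, so A = 2.
Conserve atomic number: Z + 21 = 20 + 2, so Z = 1.
A = 2 and Z = 1 is H-2 — a deuteron.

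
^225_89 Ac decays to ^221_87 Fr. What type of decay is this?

ΔA = 221 − 225 = -4; ΔZ = 87 − 89 = -2.
A drops by 4 and Z drops by 2 — the signature of alpha emission.

alpha decay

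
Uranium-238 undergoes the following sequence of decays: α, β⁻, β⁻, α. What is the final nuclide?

Start: (A, Z) = (238, 92).
After α: (234, 90).
After β⁻: (234, 91).
After β⁻: (234, 92).
After α: (230, 90).
Z = 90 is thorium.

Th-230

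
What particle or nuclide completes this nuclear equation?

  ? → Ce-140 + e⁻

Conserve mass number: A = 140 + 0, so A = 140.
Conserve atomic number: Z = 58 − 1, so Z = 57.
Z = 57 is lanthanum, so the species is La-140.

La-140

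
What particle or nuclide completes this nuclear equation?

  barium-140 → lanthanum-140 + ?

Conserve mass number: 140 = 140 + A, so A = 0.
Conserve atomic number: 56 = 57 + Z, so Z = -1.
A = 0 and Z = -1 is e⁻ — a beta-minus particle.

beta-minus particle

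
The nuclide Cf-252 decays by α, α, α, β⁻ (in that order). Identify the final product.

Start: (A, Z) = (252, 98).
After α: (248, 96).
After α: (244, 94).
After α: (240, 92).
After β⁻: (240, 93).
Z = 93 is neptunium.

Np-240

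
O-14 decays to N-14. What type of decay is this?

beta-plus decay or electron capture

ΔA = 14 − 14 = 0; ΔZ = 7 − 8 = -1.
A is unchanged and Z drops by 1 — a proton has become a neutron (β⁺ emission or electron capture).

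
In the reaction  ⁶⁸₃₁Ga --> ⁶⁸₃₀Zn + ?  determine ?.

positron

Conserve mass number: 68 = 68 + A, so A = 0.
Conserve atomic number: 31 = 30 + Z, so Z = 1.
A = 0 and Z = 1 is ⁰₁e — a positron.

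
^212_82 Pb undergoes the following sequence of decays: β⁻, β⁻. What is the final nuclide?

Start: (A, Z) = (212, 82).
After β⁻: (212, 83).
After β⁻: (212, 84).
Z = 84 is polonium.

Po-212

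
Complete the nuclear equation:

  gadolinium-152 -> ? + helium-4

Sm-148

Conserve mass number: 152 = A + 4, so A = 148.
Conserve atomic number: 64 = Z + 2, so Z = 62.
Z = 62 is samarium, so the species is samarium-148.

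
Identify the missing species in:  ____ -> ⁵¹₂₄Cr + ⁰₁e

Mn-51

Conserve mass number: A = 51 + 0, so A = 51.
Conserve atomic number: Z = 24 + 1, so Z = 25.
Z = 25 is manganese, so the species is ⁵¹₂₅Mn.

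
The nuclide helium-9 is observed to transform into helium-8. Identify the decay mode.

ΔA = 8 − 9 = -1; ΔZ = 2 − 2 = +0.
A drops by 1 with Z unchanged — a neutron was emitted.

neutron emission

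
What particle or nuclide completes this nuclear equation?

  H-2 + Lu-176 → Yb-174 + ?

alpha particle

Conserve mass number: 2 + 176 = 174 + A, so A = 4.
Conserve atomic number: 1 + 71 = 70 + Z, so Z = 2.
A = 4 and Z = 2 is He-4 — an alpha particle.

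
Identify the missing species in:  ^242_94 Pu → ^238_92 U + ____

alpha particle

Conserve mass number: 242 = 238 + A, so A = 4.
Conserve atomic number: 94 = 92 + Z, so Z = 2.
A = 4 and Z = 2 is ^4_2 He — an alpha particle.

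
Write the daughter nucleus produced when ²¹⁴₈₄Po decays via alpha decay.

Alpha decay: mass number changes by -4, atomic number by -2.
A: 214 − 4 = 210; Z: 84 − 2 = 82.
Z = 82 is lead, so the daughter is ²¹⁰₈₂Pb.

Pb-210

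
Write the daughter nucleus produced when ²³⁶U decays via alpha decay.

Th-232

Alpha decay: mass number changes by -4, atomic number by -2.
A: 236 − 4 = 232; Z: 92 − 2 = 90.
Z = 90 is thorium, so the daughter is ²³²Th.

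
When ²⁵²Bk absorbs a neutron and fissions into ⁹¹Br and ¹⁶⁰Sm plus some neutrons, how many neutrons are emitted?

2

Conserve mass number: 253 = 91 + 160 + k, so k = 253 − 251 = 2.
Check atomic number: 97 = 35 + 62 + 0 = 97. ✓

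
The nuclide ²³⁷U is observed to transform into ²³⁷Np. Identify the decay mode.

ΔA = 237 − 237 = 0; ΔZ = 93 − 92 = +1.
A is unchanged and Z rises by 1 — a neutron has become a proton (β⁻ decay).

beta-minus decay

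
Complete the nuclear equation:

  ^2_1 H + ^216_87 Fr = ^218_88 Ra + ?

Conserve mass number: 2 + 216 = 218 + A, so A = 0.
Conserve atomic number: 1 + 87 = 88 + Z, so Z = 0.
A = 0 and Z = 0 is ^0_0 γ — a gamma ray.

gamma ray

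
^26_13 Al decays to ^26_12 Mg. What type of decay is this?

beta-plus decay or electron capture

ΔA = 26 − 26 = 0; ΔZ = 12 − 13 = -1.
A is unchanged and Z drops by 1 — a proton has become a neutron (β⁺ emission or electron capture).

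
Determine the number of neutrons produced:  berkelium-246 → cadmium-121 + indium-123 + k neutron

2

Conserve mass number: 246 = 121 + 123 + k, so k = 246 − 244 = 2.
Check atomic number: 97 = 48 + 49 + 0 = 97. ✓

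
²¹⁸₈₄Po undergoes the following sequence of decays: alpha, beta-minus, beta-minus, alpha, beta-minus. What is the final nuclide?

Start: (A, Z) = (218, 84).
After α: (214, 82).
After β⁻: (214, 83).
After β⁻: (214, 84).
After α: (210, 82).
After β⁻: (210, 83).
Z = 83 is bismuth.

Bi-210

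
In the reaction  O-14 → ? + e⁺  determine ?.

N-14

Conserve mass number: 14 = A + 0, so A = 14.
Conserve atomic number: 8 = Z + 1, so Z = 7.
Z = 7 is nitrogen, so the species is N-14.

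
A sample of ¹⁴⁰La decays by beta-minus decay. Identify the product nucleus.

Beta-minus decay: mass number changes by +0, atomic number by +1.
A: 140 = 140; Z: 57 + 1 = 58.
Z = 58 is cerium, so the daughter is ¹⁴⁰Ce.

Ce-140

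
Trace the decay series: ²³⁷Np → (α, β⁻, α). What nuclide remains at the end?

Th-229

Start: (A, Z) = (237, 93).
After α: (233, 91).
After β⁻: (233, 92).
After α: (229, 90).
Z = 90 is thorium.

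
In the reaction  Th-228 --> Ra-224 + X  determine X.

Conserve mass number: 228 = 224 + A, so A = 4.
Conserve atomic number: 90 = 88 + Z, so Z = 2.
A = 4 and Z = 2 is He-4 — an alpha particle.

alpha particle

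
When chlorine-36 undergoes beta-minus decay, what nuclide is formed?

Ar-36

Beta-minus decay: mass number changes by +0, atomic number by +1.
A: 36 = 36; Z: 17 + 1 = 18.
Z = 18 is argon, so the daughter is argon-36.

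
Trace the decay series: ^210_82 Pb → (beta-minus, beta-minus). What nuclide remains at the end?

Po-210

Start: (A, Z) = (210, 82).
After β⁻: (210, 83).
After β⁻: (210, 84).
Z = 84 is polonium.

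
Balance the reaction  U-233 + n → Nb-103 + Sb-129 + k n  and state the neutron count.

Conserve mass number: 234 = 103 + 129 + k, so k = 234 − 232 = 2.
Check atomic number: 92 = 41 + 51 + 0 = 92. ✓

2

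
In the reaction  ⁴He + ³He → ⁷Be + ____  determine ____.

gamma ray

Conserve mass number: 4 + 3 = 7 + A, so A = 0.
Conserve atomic number: 2 + 2 = 4 + Z, so Z = 0.
A = 0 and Z = 0 is γ — a gamma ray.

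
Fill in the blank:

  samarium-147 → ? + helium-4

Conserve mass number: 147 = A + 4, so A = 143.
Conserve atomic number: 62 = Z + 2, so Z = 60.
Z = 60 is neodymium, so the species is neodymium-143.

Nd-143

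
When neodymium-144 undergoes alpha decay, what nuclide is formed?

Ce-140

Alpha decay: mass number changes by -4, atomic number by -2.
A: 144 − 4 = 140; Z: 60 − 2 = 58.
Z = 58 is cerium, so the daughter is cerium-140.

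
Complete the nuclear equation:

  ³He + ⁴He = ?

Be-7

Conserve mass number: 3 + 4 = A, so A = 7.
Conserve atomic number: 2 + 2 = Z, so Z = 4.
Z = 4 is beryllium, so the species is ⁷Be.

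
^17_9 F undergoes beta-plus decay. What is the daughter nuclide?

Beta-plus decay: mass number changes by +0, atomic number by -1.
A: 17 = 17; Z: 9 − 1 = 8.
Z = 8 is oxygen, so the daughter is ^17_8 O.

O-17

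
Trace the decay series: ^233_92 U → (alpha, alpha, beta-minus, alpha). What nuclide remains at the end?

Start: (A, Z) = (233, 92).
After α: (229, 90).
After α: (225, 88).
After β⁻: (225, 89).
After α: (221, 87).
Z = 87 is francium.

Fr-221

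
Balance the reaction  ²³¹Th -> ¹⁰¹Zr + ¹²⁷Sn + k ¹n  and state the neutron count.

3

Conserve mass number: 231 = 101 + 127 + k, so k = 231 − 228 = 3.
Check atomic number: 90 = 40 + 50 + 0 = 90. ✓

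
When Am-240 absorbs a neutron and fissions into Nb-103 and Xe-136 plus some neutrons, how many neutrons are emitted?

2

Conserve mass number: 241 = 103 + 136 + k, so k = 241 − 239 = 2.
Check atomic number: 95 = 41 + 54 + 0 = 95. ✓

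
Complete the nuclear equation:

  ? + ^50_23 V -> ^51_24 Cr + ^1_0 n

Conserve mass number: A + 50 = 51 + 1, so A = 2.
Conserve atomic number: Z + 23 = 24 + 0, so Z = 1.
A = 2 and Z = 1 is ^2_1 H — a deuteron.

deuteron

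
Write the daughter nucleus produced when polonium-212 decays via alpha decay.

Alpha decay: mass number changes by -4, atomic number by -2.
A: 212 − 4 = 208; Z: 84 − 2 = 82.
Z = 82 is lead, so the daughter is lead-208.

Pb-208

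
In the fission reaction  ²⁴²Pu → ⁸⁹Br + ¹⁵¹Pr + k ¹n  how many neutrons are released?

Conserve mass number: 242 = 89 + 151 + k, so k = 242 − 240 = 2.
Check atomic number: 94 = 35 + 59 + 0 = 94. ✓

2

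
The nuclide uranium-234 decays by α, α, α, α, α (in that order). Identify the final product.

Pb-214

Start: (A, Z) = (234, 92).
After α: (230, 90).
After α: (226, 88).
After α: (222, 86).
After α: (218, 84).
After α: (214, 82).
Z = 82 is lead.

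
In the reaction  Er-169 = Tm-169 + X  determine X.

beta-minus particle

Conserve mass number: 169 = 169 + A, so A = 0.
Conserve atomic number: 68 = 69 + Z, so Z = -1.
A = 0 and Z = -1 is e⁻ — a beta-minus particle.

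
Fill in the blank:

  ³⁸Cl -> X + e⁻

Conserve mass number: 38 = A + 0, so A = 38.
Conserve atomic number: 17 = Z − 1, so Z = 18.
Z = 18 is argon, so the species is ³⁸Ar.

Ar-38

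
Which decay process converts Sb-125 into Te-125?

ΔA = 125 − 125 = 0; ΔZ = 52 − 51 = +1.
A is unchanged and Z rises by 1 — a neutron has become a proton (β⁻ decay).

beta-minus decay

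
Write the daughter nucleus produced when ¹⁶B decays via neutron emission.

Neutron emission: mass number changes by -1, atomic number by +0.
A: 16 − 1 = 15; Z: 5 = 5.
Z = 5 is boron, so the daughter is ¹⁵B.

B-15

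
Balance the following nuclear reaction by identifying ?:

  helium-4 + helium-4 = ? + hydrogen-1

Li-7

Conserve mass number: 4 + 4 = A + 1, so A = 7.
Conserve atomic number: 2 + 2 = Z + 1, so Z = 3.
Z = 3 is lithium, so the species is lithium-7.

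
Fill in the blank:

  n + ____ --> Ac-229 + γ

Ac-228

Conserve mass number: 1 + A = 229 + 0, so A = 228.
Conserve atomic number: 0 + Z = 89 + 0, so Z = 89.
Z = 89 is actinium, so the species is Ac-228.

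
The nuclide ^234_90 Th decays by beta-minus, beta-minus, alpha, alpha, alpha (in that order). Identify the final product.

Rn-222

Start: (A, Z) = (234, 90).
After β⁻: (234, 91).
After β⁻: (234, 92).
After α: (230, 90).
After α: (226, 88).
After α: (222, 86).
Z = 86 is radon.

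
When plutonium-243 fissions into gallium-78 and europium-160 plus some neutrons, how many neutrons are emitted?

5

Conserve mass number: 243 = 78 + 160 + k, so k = 243 − 238 = 5.
Check atomic number: 94 = 31 + 63 + 0 = 94. ✓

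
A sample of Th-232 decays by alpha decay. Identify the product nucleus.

Ra-228

Alpha decay: mass number changes by -4, atomic number by -2.
A: 232 − 4 = 228; Z: 90 − 2 = 88.
Z = 88 is radium, so the daughter is Ra-228.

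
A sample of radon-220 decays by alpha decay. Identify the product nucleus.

Alpha decay: mass number changes by -4, atomic number by -2.
A: 220 − 4 = 216; Z: 86 − 2 = 84.
Z = 84 is polonium, so the daughter is polonium-216.

Po-216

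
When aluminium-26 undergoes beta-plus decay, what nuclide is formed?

Beta-plus decay: mass number changes by +0, atomic number by -1.
A: 26 = 26; Z: 13 − 1 = 12.
Z = 12 is magnesium, so the daughter is magnesium-26.

Mg-26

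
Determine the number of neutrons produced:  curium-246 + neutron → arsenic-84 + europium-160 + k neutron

Conserve mass number: 247 = 84 + 160 + k, so k = 247 − 244 = 3.
Check atomic number: 96 = 33 + 63 + 0 = 96. ✓

3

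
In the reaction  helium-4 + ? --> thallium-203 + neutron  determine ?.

Conserve mass number: 4 + A = 203 + 1, so A = 200.
Conserve atomic number: 2 + Z = 81 + 0, so Z = 79.
Z = 79 is gold, so the species is gold-200.

Au-200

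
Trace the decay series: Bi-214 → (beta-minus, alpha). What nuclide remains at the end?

Start: (A, Z) = (214, 83).
After β⁻: (214, 84).
After α: (210, 82).
Z = 82 is lead.

Pb-210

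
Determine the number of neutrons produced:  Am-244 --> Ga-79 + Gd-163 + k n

Conserve mass number: 244 = 79 + 163 + k, so k = 244 − 242 = 2.
Check atomic number: 95 = 31 + 64 + 0 = 95. ✓

2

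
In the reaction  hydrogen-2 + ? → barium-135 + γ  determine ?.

Cs-133

Conserve mass number: 2 + A = 135 + 0, so A = 133.
Conserve atomic number: 1 + Z = 56 + 0, so Z = 55.
Z = 55 is caesium, so the species is caesium-133.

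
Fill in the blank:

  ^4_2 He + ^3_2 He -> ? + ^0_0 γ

Be-7

Conserve mass number: 4 + 3 = A + 0, so A = 7.
Conserve atomic number: 2 + 2 = Z + 0, so Z = 4.
Z = 4 is beryllium, so the species is ^7_4 Be.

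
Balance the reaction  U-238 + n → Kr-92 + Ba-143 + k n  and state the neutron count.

Conserve mass number: 239 = 92 + 143 + k, so k = 239 − 235 = 4.
Check atomic number: 92 = 36 + 56 + 0 = 92. ✓

4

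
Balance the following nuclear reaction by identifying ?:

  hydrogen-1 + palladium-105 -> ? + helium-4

Conserve mass number: 1 + 105 = A + 4, so A = 102.
Conserve atomic number: 1 + 46 = Z + 2, so Z = 45.
Z = 45 is rhodium, so the species is rhodium-102.

Rh-102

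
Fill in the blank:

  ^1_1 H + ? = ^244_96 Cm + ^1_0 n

Conserve mass number: 1 + A = 244 + 1, so A = 244.
Conserve atomic number: 1 + Z = 96 + 0, so Z = 95.
Z = 95 is americium, so the species is ^244_95 Am.

Am-244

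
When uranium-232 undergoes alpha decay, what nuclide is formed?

Th-228

Alpha decay: mass number changes by -4, atomic number by -2.
A: 232 − 4 = 228; Z: 92 − 2 = 90.
Z = 90 is thorium, so the daughter is thorium-228.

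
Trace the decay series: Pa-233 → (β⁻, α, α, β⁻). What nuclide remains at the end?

Start: (A, Z) = (233, 91).
After β⁻: (233, 92).
After α: (229, 90).
After α: (225, 88).
After β⁻: (225, 89).
Z = 89 is actinium.

Ac-225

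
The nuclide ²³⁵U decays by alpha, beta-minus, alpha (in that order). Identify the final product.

Ac-227

Start: (A, Z) = (235, 92).
After α: (231, 90).
After β⁻: (231, 91).
After α: (227, 89).
Z = 89 is actinium.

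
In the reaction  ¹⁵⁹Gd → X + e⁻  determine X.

Conserve mass number: 159 = A + 0, so A = 159.
Conserve atomic number: 64 = Z − 1, so Z = 65.
Z = 65 is terbium, so the species is ¹⁵⁹Tb.

Tb-159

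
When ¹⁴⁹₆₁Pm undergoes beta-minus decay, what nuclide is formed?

Beta-minus decay: mass number changes by +0, atomic number by +1.
A: 149 = 149; Z: 61 + 1 = 62.
Z = 62 is samarium, so the daughter is ¹⁴⁹₆₂Sm.

Sm-149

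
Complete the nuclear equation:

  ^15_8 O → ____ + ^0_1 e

Conserve mass number: 15 = A + 0, so A = 15.
Conserve atomic number: 8 = Z + 1, so Z = 7.
Z = 7 is nitrogen, so the species is ^15_7 N.

N-15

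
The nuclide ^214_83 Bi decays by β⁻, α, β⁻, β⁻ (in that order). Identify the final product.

Po-210

Start: (A, Z) = (214, 83).
After β⁻: (214, 84).
After α: (210, 82).
After β⁻: (210, 83).
After β⁻: (210, 84).
Z = 84 is polonium.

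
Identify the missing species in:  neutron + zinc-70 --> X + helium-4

Conserve mass number: 1 + 70 = A + 4, so A = 67.
Conserve atomic number: 0 + 30 = Z + 2, so Z = 28.
Z = 28 is nickel, so the species is nickel-67.

Ni-67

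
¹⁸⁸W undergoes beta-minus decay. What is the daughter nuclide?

Re-188

Beta-minus decay: mass number changes by +0, atomic number by +1.
A: 188 = 188; Z: 74 + 1 = 75.
Z = 75 is rhenium, so the daughter is ¹⁸⁸Re.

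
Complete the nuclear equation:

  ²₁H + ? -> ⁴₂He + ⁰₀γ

Conserve mass number: 2 + A = 4 + 0, so A = 2.
Conserve atomic number: 1 + Z = 2 + 0, so Z = 1.
A = 2 and Z = 1 is ²₁H — a deuteron.

deuteron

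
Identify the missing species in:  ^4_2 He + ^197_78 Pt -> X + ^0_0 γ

Hg-201

Conserve mass number: 4 + 197 = A + 0, so A = 201.
Conserve atomic number: 2 + 78 = Z + 0, so Z = 80.
Z = 80 is mercury, so the species is ^201_80 Hg.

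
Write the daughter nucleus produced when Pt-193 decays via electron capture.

Electron capture: mass number changes by +0, atomic number by -1.
A: 193 = 193; Z: 78 − 1 = 77.
Z = 77 is iridium, so the daughter is Ir-193.

Ir-193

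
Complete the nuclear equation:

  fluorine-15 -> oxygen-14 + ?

proton

Conserve mass number: 15 = 14 + A, so A = 1.
Conserve atomic number: 9 = 8 + Z, so Z = 1.
A = 1 and Z = 1 is hydrogen-1 — a proton.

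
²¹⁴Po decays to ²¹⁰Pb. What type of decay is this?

ΔA = 210 − 214 = -4; ΔZ = 82 − 84 = -2.
A drops by 4 and Z drops by 2 — the signature of alpha emission.

alpha decay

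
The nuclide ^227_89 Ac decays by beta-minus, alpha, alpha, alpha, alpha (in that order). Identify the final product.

Pb-211

Start: (A, Z) = (227, 89).
After β⁻: (227, 90).
After α: (223, 88).
After α: (219, 86).
After α: (215, 84).
After α: (211, 82).
Z = 82 is lead.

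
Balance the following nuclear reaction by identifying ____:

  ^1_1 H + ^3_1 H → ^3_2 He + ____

Conserve mass number: 1 + 3 = 3 + A, so A = 1.
Conserve atomic number: 1 + 1 = 2 + Z, so Z = 0.
A = 1 and Z = 0 is ^1_0 n — a neutron.

neutron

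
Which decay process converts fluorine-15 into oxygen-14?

ΔA = 14 − 15 = -1; ΔZ = 8 − 9 = -1.
A drops by 1 and Z drops by 1 — a proton was emitted.

proton emission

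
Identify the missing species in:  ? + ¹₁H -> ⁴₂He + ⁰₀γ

Conserve mass number: A + 1 = 4 + 0, so A = 3.
Conserve atomic number: Z + 1 = 2 + 0, so Z = 1.
A = 3 and Z = 1 is ³₁H — a triton.

triton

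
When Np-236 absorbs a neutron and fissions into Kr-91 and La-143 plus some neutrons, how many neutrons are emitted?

3

Conserve mass number: 237 = 91 + 143 + k, so k = 237 − 234 = 3.
Check atomic number: 93 = 36 + 57 + 0 = 93. ✓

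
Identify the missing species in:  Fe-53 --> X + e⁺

Mn-53

Conserve mass number: 53 = A + 0, so A = 53.
Conserve atomic number: 26 = Z + 1, so Z = 25.
Z = 25 is manganese, so the species is Mn-53.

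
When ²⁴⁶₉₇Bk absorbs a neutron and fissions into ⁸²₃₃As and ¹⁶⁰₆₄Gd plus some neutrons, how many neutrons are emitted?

Conserve mass number: 247 = 82 + 160 + k, so k = 247 − 242 = 5.
Check atomic number: 97 = 33 + 64 + 0 = 97. ✓

5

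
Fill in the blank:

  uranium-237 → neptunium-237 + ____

beta-minus particle

Conserve mass number: 237 = 237 + A, so A = 0.
Conserve atomic number: 92 = 93 + Z, so Z = -1.
A = 0 and Z = -1 is e⁻ — a beta-minus particle.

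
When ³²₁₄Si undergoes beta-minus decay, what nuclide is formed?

Beta-minus decay: mass number changes by +0, atomic number by +1.
A: 32 = 32; Z: 14 + 1 = 15.
Z = 15 is phosphorus, so the daughter is ³²₁₅P.

P-32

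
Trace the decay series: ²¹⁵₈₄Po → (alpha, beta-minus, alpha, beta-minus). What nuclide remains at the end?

Start: (A, Z) = (215, 84).
After α: (211, 82).
After β⁻: (211, 83).
After α: (207, 81).
After β⁻: (207, 82).
Z = 82 is lead.

Pb-207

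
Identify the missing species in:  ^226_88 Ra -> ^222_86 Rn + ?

Conserve mass number: 226 = 222 + A, so A = 4.
Conserve atomic number: 88 = 86 + Z, so Z = 2.
A = 4 and Z = 2 is ^4_2 He — an alpha particle.

alpha particle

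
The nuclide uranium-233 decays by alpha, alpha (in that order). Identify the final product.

Ra-225

Start: (A, Z) = (233, 92).
After α: (229, 90).
After α: (225, 88).
Z = 88 is radium.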